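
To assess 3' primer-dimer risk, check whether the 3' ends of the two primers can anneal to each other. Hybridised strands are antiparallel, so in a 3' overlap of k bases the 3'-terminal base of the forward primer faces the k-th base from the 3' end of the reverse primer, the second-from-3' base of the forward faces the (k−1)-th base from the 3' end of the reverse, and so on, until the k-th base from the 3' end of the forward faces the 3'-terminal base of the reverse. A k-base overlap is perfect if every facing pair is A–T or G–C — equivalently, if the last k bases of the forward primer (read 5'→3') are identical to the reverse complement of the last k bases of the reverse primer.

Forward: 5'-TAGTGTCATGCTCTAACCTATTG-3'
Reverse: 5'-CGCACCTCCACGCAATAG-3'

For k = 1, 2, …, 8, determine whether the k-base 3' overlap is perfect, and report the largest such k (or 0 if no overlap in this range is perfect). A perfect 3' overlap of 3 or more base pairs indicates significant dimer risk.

Longest perfect overlap: 6 complementary base pairs; significant dimer risk (threshold 3).

Last 8 bases (5'→3') — forward …ACCTATTG, reverse …CGCAATAG.
Reverse complement of the reverse primer's last 8 bases: CTATTGCG; its first k bases are the reverse complement of the reverse primer's last k bases, so a perfect k-base overlap needs the forward primer's last k bases to equal them.
Comparing (forward last k vs required): k=1: G vs C ✗; k=2: TG vs CT ✗; k=3: TTG vs CTA ✗; k=4: ATTG vs CTAT ✗; k=5: TATTG vs CTATT ✗; k=6: CTATTG vs CTATTG ✓; k=7: CCTATTG vs CTATTGC ✗; k=8: ACCTATTG vs CTATTGCG ✗.
Only k = 6 is perfect, so the longest perfect 3' overlap is 6.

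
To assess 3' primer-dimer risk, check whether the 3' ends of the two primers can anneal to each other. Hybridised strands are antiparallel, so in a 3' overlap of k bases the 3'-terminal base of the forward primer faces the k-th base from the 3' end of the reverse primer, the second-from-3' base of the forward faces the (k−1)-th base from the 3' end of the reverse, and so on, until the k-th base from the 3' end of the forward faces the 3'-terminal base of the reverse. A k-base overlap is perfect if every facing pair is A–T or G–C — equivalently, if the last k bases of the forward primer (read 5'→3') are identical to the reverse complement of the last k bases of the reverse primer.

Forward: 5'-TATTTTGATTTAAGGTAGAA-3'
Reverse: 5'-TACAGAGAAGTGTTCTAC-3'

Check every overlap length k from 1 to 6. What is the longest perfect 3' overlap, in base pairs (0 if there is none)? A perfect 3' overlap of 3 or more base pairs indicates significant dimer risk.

Longest perfect overlap: 6 complementary base pairs; significant dimer risk (threshold 3).

Last 6 bases (5'→3') — forward …GTAGAA, reverse …TTCTAC.
Reverse complement of the reverse primer's last 6 bases: GTAGAA; its first k bases are the reverse complement of the reverse primer's last k bases, so a perfect k-base overlap needs the forward primer's last k bases to equal them.
Comparing (forward last k vs required): k=1: A vs G ✗; k=2: AA vs GT ✗; k=3: GAA vs GTA ✗; k=4: AGAA vs GTAG ✗; k=5: TAGAA vs GTAGA ✗; k=6: GTAGAA vs GTAGAA ✓.
Only k = 6 is perfect, so the longest perfect 3' overlap is 6.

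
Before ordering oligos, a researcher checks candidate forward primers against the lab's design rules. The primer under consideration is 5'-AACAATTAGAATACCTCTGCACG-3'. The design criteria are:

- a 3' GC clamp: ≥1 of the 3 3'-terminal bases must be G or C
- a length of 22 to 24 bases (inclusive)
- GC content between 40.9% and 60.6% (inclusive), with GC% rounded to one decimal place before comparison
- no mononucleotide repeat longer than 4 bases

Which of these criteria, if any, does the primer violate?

Fails: GC content.

Base counts: A=9, T=5, G=3, C=6 (length 23).
GC clamp: 3' end ACG has 2 G/C ✓
length: length 23 ✓
GC content: GC 9/23 = 39.1%, outside 40.9–60.6% ✗
homopolymer run: longest run = 2 ✓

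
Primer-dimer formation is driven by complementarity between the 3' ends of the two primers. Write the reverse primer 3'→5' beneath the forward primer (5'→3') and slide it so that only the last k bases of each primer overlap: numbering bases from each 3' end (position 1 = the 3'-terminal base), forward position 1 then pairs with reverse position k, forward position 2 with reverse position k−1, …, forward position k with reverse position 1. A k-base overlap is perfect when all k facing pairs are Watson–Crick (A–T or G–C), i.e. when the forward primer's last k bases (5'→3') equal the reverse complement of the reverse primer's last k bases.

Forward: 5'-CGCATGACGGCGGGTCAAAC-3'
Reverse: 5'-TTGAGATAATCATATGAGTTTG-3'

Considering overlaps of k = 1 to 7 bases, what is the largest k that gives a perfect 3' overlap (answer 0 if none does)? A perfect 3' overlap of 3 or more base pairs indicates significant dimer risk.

Longest perfect overlap: 5 complementary base pairs; significant dimer risk (threshold 3).

Last 7 bases (5'→3') — forward …GTCAAAC, reverse …GAGTTTG.
Reverse complement of the reverse primer's last 7 bases: CAAACTC; its first k bases are the reverse complement of the reverse primer's last k bases, so a perfect k-base overlap needs the forward primer's last k bases to equal them.
Comparing (forward last k vs required): k=1: C vs C ✓; k=2: AC vs CA ✗; k=3: AAC vs CAA ✗; k=4: AAAC vs CAAA ✗; k=5: CAAAC vs CAAAC ✓; k=6: TCAAAC vs CAAACT ✗; k=7: GTCAAAC vs CAAACTC ✗.
Perfect overlaps at k = 1, 5; the largest is 5.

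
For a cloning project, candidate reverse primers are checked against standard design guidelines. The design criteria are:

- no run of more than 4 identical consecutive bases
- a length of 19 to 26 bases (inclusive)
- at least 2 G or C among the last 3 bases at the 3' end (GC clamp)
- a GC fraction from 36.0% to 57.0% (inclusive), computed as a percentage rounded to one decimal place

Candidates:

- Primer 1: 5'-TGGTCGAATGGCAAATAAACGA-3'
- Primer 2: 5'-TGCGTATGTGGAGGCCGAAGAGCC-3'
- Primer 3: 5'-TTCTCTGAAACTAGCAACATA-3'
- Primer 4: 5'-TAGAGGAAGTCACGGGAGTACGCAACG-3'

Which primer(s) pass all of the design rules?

Primer 1 (22 nt, A=9 T=4 G=6 C=3): longest run = 3 ✓; length 22 ✓; 3' end CGA has 2 G/C ✓; GC 9/22 = 40.9% ✓ — passes.
Primer 2 (24 nt, A=5 T=4 G=10 C=5): longest run = 2 ✓; length 24 ✓; 3' end GCC has 3 G/C ✓; GC 15/24 = 62.5%, outside 36.0–57.0% ✗ — fails.
Primer 3 (21 nt, A=8 T=6 G=2 C=5): longest run = 3 ✓; length 21 ✓; 3' end ATA has 0 G/C, need ≥2 ✗; GC 7/21 = 33.3%, outside 36.0–57.0% ✗ — fails.
Primer 4 (27 nt, A=9 T=3 G=10 C=5): longest run = 3 ✓; length 27, outside 19–26 ✗; 3' end ACG has 2 G/C ✓; GC 15/27 = 55.6% ✓ — fails.

Primer 1 only.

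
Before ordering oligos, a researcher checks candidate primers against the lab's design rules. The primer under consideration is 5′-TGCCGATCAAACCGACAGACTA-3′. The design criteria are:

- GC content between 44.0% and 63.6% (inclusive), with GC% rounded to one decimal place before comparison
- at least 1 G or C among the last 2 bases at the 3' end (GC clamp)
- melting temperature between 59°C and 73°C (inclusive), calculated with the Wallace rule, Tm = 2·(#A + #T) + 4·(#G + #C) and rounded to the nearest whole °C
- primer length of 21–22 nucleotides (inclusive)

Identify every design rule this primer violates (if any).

Fails: GC clamp.

Base counts: A=8, T=3, G=4, C=7 (length 22).
GC content: GC 11/22 = 50.0% ✓
GC clamp: 3' end TA has 0 G/C, need ≥1 ✗
Tm: Tm = 2·11 + 4·11 = 66°C ✓
length: length 22 ✓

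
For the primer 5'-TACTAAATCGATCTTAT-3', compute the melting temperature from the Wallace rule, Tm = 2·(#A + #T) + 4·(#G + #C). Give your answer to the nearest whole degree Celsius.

Base counts: A=6, T=7, G=1, C=3 (length 17).
Tm = 2·(6+7) + 4·(1+3) = 2·13 + 4·4 = 26 + 16 = 42°C.

42°C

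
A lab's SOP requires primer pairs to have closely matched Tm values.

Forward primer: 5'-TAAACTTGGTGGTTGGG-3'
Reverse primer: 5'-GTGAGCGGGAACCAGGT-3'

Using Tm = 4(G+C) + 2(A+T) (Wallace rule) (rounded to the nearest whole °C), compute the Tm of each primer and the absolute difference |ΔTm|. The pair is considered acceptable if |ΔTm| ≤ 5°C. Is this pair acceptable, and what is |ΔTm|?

|ΔTm| = 6°C; the pair is not acceptable.

Forward: A=3 T=6 G=7 C=1 → Tm = 2·9 + 4·8 = 50°C.
Reverse: A=4 T=2 G=8 C=3 → Tm = 2·6 + 4·11 = 56°C.
|ΔTm| = |50 − 56| = 6°C, > 5°C.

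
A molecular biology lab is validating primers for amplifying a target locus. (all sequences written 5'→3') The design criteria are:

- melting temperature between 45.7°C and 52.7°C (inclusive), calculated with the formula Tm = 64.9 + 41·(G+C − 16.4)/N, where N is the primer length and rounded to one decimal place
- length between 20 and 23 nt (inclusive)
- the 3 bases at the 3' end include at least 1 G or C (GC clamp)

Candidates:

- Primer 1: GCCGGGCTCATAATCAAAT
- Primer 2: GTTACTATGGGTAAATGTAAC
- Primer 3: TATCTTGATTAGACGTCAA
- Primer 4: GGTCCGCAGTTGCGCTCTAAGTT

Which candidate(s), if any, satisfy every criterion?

Primer 2 only.

Primer 1 (19 nt, A=6 T=4 G=4 C=5): Tm = 64.9 + 41·(9 − 16.4)/19 = 48.9°C ✓; length 19, outside 20–23 ✗; 3' end AAT has 0 G/C, need ≥1 ✗ — fails.
Primer 2 (21 nt, A=7 T=7 G=5 C=2): Tm = 64.9 + 41·(7 − 16.4)/21 = 46.5°C ✓; length 21 ✓; 3' end AAC has 1 G/C ✓ — passes.
Primer 3 (19 nt, A=6 T=7 G=3 C=3): Tm = 64.9 + 41·(6 − 16.4)/19 = 42.5°C, outside 45.7–52.7°C ✗; length 19, outside 20–23 ✗; 3' end CAA has 1 G/C ✓ — fails.
Primer 4 (23 nt, A=3 T=7 G=7 C=6): Tm = 64.9 + 41·(13 − 16.4)/23 = 58.8°C, outside 45.7–52.7°C ✗; length 23 ✓; 3' end GTT has 1 G/C ✓ — fails.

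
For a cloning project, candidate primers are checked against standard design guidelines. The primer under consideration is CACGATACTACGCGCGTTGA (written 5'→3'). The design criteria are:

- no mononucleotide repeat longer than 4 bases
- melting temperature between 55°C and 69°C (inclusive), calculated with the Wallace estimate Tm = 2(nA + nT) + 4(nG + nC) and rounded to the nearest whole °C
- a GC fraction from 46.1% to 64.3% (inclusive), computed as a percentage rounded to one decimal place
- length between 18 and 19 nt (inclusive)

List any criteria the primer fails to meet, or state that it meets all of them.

Base counts: A=5, T=4, G=5, C=6 (length 20).
homopolymer run: longest run = 2 ✓
Tm: Tm = 2·9 + 4·11 = 62°C ✓
GC content: GC 11/20 = 55.0% ✓
length: length 20, outside 18–19 ✗

Fails: length.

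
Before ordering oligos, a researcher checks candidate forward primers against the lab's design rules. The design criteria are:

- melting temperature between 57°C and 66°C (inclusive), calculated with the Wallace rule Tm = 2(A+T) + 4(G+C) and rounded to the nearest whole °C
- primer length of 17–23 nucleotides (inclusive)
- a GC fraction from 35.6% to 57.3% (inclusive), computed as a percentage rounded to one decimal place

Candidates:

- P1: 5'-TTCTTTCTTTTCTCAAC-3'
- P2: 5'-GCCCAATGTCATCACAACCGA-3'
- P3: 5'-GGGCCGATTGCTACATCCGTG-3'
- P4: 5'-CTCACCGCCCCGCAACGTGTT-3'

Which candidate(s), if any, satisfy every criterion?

P1 (17 nt, A=2 T=10 G=0 C=5): Tm = 2·12 + 4·5 = 44°C, outside 57–66°C ✗; length 17 ✓; GC 5/17 = 29.4%, outside 35.6–57.3% ✗ — fails.
P2 (21 nt, A=7 T=3 G=3 C=8): Tm = 2·10 + 4·11 = 64°C ✓; length 21 ✓; GC 11/21 = 52.4% ✓ — passes.
P3 (21 nt, A=3 T=5 G=7 C=6): Tm = 2·8 + 4·13 = 68°C, outside 57–66°C ✗; length 21 ✓; GC 13/21 = 61.9%, outside 35.6–57.3% ✗ — fails.
P4 (21 nt, A=3 T=4 G=4 C=10): Tm = 2·7 + 4·14 = 70°C, outside 57–66°C ✗; length 21 ✓; GC 14/21 = 66.7%, outside 35.6–57.3% ✗ — fails.

P2 only.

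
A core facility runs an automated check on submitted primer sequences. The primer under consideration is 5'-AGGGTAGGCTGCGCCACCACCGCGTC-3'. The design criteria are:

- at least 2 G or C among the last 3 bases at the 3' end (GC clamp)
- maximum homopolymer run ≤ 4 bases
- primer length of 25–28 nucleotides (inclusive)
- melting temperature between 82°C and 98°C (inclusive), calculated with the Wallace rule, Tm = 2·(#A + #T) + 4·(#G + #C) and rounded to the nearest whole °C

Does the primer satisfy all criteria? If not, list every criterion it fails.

Base counts: A=4, T=3, G=9, C=10 (length 26).
GC clamp: 3' end GTC has 2 G/C ✓
homopolymer run: longest run = 3 ✓
length: length 26 ✓
Tm: Tm = 2·7 + 4·19 = 90°C ✓

Meets all criteria.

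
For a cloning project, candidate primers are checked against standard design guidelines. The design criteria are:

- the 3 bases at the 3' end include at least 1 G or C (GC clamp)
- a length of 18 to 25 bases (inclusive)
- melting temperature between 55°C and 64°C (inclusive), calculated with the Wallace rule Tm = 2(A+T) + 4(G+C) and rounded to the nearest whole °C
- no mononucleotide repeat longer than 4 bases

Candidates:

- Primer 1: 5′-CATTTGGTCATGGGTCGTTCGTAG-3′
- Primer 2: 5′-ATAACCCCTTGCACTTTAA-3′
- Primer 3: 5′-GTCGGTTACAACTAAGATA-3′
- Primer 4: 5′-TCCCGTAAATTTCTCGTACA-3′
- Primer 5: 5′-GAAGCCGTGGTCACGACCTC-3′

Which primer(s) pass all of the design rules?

Primer 4 only.

Primer 1 (24 nt, A=3 T=9 G=8 C=4): 3' end TAG has 1 G/C ✓; length 24 ✓; Tm = 2·12 + 4·12 = 72°C, outside 55–64°C ✗; longest run = 3 ✓ — fails.
Primer 2 (19 nt, A=6 T=6 G=1 C=6): 3' end TAA has 0 G/C, need ≥1 ✗; length 19 ✓; Tm = 2·12 + 4·7 = 52°C, outside 55–64°C ✗; longest run = 4 ✓ — fails.
Primer 3 (19 nt, A=7 T=5 G=4 C=3): 3' end ATA has 0 G/C, need ≥1 ✗; length 19 ✓; Tm = 2·12 + 4·7 = 52°C, outside 55–64°C ✗; longest run = 2 ✓ — fails.
Primer 4 (20 nt, A=5 T=7 G=2 C=6): 3' end ACA has 1 G/C ✓; length 20 ✓; Tm = 2·12 + 4·8 = 56°C ✓; longest run = 3 ✓ — passes.
Primer 5 (20 nt, A=4 T=3 G=6 C=7): 3' end CTC has 2 G/C ✓; length 20 ✓; Tm = 2·7 + 4·13 = 66°C, outside 55–64°C ✗; longest run = 2 ✓ — fails.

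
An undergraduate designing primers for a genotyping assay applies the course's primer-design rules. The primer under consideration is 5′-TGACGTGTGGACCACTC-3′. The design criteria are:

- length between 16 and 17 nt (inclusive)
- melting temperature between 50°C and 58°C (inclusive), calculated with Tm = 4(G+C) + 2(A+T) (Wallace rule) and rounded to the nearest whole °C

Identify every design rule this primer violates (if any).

Base counts: A=3, T=4, G=5, C=5 (length 17).
length: length 17 ✓
Tm: Tm = 2·7 + 4·10 = 54°C ✓

Meets all criteria.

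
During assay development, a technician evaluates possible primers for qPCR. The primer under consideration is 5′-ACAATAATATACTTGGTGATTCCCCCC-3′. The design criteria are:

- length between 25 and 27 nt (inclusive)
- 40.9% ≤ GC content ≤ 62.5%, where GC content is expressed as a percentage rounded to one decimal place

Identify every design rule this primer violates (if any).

Fails: GC content.

Base counts: A=8, T=8, G=3, C=8 (length 27).
length: length 27 ✓
GC content: GC 11/27 = 40.7%, outside 40.9–62.5% ✗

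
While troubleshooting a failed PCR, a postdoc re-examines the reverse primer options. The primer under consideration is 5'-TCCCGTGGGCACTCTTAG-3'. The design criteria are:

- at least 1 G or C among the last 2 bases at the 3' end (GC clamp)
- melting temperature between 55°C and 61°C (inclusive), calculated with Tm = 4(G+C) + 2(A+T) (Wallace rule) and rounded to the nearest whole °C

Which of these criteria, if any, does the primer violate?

Base counts: A=2, T=5, G=5, C=6 (length 18).
GC clamp: 3' end AG has 1 G/C ✓
Tm: Tm = 2·7 + 4·11 = 58°C ✓

Meets all criteria.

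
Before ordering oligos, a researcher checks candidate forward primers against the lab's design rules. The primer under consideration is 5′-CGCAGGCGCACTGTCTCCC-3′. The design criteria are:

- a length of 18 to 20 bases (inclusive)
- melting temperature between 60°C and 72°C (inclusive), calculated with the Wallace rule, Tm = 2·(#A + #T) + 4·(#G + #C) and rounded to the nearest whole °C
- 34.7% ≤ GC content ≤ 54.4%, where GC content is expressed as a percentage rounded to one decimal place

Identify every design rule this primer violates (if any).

Base counts: A=2, T=3, G=5, C=9 (length 19).
length: length 19 ✓
Tm: Tm = 2·5 + 4·14 = 66°C ✓
GC content: GC 14/19 = 73.7%, outside 34.7–54.4% ✗

Fails: GC content.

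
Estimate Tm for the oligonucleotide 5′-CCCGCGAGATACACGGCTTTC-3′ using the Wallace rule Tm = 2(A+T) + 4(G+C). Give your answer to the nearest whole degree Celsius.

Base counts: A=4, T=4, G=5, C=8 (length 21).
Tm = 2·(4+4) + 4·(5+8) = 2·8 + 4·13 = 16 + 52 = 68°C.

68°C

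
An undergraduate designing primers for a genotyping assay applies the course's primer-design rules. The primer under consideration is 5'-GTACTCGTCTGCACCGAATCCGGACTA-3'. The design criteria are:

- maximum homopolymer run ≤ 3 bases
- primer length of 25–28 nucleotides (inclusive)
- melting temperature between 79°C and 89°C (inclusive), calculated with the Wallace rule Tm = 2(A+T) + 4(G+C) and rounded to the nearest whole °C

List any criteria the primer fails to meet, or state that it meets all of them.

Meets all criteria.

Base counts: A=6, T=6, G=6, C=9 (length 27).
homopolymer run: longest run = 2 ✓
length: length 27 ✓
Tm: Tm = 2·12 + 4·15 = 84°C ✓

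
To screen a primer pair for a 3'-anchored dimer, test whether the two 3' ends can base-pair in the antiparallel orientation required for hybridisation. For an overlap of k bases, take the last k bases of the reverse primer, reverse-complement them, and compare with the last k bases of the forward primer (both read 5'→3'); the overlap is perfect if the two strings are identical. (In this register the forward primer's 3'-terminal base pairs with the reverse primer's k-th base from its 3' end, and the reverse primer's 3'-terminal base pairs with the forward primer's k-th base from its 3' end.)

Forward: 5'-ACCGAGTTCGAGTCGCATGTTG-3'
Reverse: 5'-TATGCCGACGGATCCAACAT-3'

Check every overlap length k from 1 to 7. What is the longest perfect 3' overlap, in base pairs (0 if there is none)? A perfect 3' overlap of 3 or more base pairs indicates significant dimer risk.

Last 7 bases (5'→3') — forward …CATGTTG, reverse …CCAACAT.
Reverse complement of the reverse primer's last 7 bases: ATGTTGG; its first k bases are the reverse complement of the reverse primer's last k bases, so a perfect k-base overlap needs the forward primer's last k bases to equal them.
Comparing (forward last k vs required): k=1: G vs A ✗; k=2: TG vs AT ✗; k=3: TTG vs ATG ✗; k=4: GTTG vs ATGT ✗; k=5: TGTTG vs ATGTT ✗; k=6: ATGTTG vs ATGTTG ✓; k=7: CATGTTG vs ATGTTGG ✗.
Only k = 6 is perfect, so the longest perfect 3' overlap is 6.

Longest perfect overlap: 6 complementary base pairs; significant dimer risk (threshold 3).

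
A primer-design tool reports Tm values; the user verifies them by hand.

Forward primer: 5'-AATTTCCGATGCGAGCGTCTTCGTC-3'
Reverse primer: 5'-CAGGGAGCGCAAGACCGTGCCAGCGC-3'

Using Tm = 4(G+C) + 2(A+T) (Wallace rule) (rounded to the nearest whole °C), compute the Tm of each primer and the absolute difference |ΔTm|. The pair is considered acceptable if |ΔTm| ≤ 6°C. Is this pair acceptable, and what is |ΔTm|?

Forward: A=4 T=8 G=6 C=7 → Tm = 2·12 + 4·13 = 76°C.
Reverse: A=6 T=1 G=10 C=9 → Tm = 2·7 + 4·19 = 90°C.
|ΔTm| = |76 − 90| = 14°C, > 6°C.

|ΔTm| = 14°C; the pair is not acceptable.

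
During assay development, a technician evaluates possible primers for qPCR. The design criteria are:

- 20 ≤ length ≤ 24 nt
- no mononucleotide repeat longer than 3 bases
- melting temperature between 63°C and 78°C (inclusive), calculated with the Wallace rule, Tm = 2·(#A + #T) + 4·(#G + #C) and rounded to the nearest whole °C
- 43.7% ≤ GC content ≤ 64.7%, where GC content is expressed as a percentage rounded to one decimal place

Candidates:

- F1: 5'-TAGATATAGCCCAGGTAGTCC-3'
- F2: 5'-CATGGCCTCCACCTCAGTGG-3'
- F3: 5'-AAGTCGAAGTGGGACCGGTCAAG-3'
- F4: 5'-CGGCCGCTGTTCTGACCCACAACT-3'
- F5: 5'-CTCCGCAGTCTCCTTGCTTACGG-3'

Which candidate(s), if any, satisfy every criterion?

F1 (21 nt, A=6 T=5 G=5 C=5): length 21 ✓; longest run = 3 ✓; Tm = 2·11 + 4·10 = 62°C, outside 63–78°C ✗; GC 10/21 = 47.6% ✓ — fails.
F2 (20 nt, A=3 T=4 G=5 C=8): length 20 ✓; longest run = 2 ✓; Tm = 2·7 + 4·13 = 66°C ✓; GC 13/20 = 65.0%, outside 43.7–64.7% ✗ — fails.
F3 (23 nt, A=7 T=3 G=9 C=4): length 23 ✓; longest run = 3 ✓; Tm = 2·10 + 4·13 = 72°C ✓; GC 13/23 = 56.5% ✓ — passes.
F4 (24 nt, A=4 T=5 G=5 C=10): length 24 ✓; longest run = 3 ✓; Tm = 2·9 + 4·15 = 78°C ✓; GC 15/24 = 62.5% ✓ — passes.
F5 (23 nt, A=2 T=7 G=5 C=9): length 23 ✓; longest run = 2 ✓; Tm = 2·9 + 4·14 = 74°C ✓; GC 14/23 = 60.9% ✓ — passes.

F3, F4 and F5.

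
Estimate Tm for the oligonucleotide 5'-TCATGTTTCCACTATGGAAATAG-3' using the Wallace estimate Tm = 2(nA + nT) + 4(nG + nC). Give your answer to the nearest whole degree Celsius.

62°C

Base counts: A=7, T=8, G=4, C=4 (length 23).
Tm = 2·(7+8) + 4·(4+4) = 2·15 + 4·8 = 30 + 32 = 62°C.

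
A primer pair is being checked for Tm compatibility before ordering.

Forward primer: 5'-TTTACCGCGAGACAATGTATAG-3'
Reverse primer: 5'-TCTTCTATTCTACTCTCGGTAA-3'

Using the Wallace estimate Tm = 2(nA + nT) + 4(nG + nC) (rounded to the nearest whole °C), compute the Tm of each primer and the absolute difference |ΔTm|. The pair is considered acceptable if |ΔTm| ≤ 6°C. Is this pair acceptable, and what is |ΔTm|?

Forward: A=7 T=6 G=5 C=4 → Tm = 2·13 + 4·9 = 62°C.
Reverse: A=4 T=10 G=2 C=6 → Tm = 2·14 + 4·8 = 60°C.
|ΔTm| = |62 − 60| = 2°C, ≤ 6°C.

|ΔTm| = 2°C; the pair is acceptable.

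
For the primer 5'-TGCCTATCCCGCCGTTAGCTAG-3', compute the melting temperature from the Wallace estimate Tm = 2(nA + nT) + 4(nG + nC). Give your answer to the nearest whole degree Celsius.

70°C

Base counts: A=3, T=6, G=5, C=8 (length 22).
Tm = 2·(3+6) + 4·(5+8) = 2·9 + 4·13 = 18 + 52 = 70°C.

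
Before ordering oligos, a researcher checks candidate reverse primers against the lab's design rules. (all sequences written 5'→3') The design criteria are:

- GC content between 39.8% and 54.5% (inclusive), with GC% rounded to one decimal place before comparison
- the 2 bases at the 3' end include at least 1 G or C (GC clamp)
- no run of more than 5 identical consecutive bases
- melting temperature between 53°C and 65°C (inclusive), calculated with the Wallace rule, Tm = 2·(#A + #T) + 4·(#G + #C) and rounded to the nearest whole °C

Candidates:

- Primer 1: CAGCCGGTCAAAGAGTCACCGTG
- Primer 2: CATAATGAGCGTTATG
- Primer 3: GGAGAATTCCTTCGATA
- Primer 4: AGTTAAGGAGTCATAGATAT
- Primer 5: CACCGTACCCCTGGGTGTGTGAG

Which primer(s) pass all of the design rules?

Primer 1 (23 nt, A=6 T=3 G=7 C=7): GC 14/23 = 60.9%, outside 39.8–54.5% ✗; 3' end TG has 1 G/C ✓; longest run = 3 ✓; Tm = 2·9 + 4·14 = 74°C, outside 53–65°C ✗ — fails.
Primer 2 (16 nt, A=5 T=5 G=4 C=2): GC 6/16 = 37.5%, outside 39.8–54.5% ✗; 3' end TG has 1 G/C ✓; longest run = 2 ✓; Tm = 2·10 + 4·6 = 44°C, outside 53–65°C ✗ — fails.
Primer 3 (17 nt, A=5 T=5 G=4 C=3): GC 7/17 = 41.2% ✓; 3' end TA has 0 G/C, need ≥1 ✗; longest run = 2 ✓; Tm = 2·10 + 4·7 = 48°C, outside 53–65°C ✗ — fails.
Primer 4 (20 nt, A=8 T=6 G=5 C=1): GC 6/20 = 30.0%, outside 39.8–54.5% ✗; 3' end AT has 0 G/C, need ≥1 ✗; longest run = 2 ✓; Tm = 2·14 + 4·6 = 52°C, outside 53–65°C ✗ — fails.
Primer 5 (23 nt, A=3 T=5 G=8 C=7): GC 15/23 = 65.2%, outside 39.8–54.5% ✗; 3' end AG has 1 G/C ✓; longest run = 4 ✓; Tm = 2·8 + 4·15 = 76°C, outside 53–65°C ✗ — fails.

None of the candidates satisfy all criteria.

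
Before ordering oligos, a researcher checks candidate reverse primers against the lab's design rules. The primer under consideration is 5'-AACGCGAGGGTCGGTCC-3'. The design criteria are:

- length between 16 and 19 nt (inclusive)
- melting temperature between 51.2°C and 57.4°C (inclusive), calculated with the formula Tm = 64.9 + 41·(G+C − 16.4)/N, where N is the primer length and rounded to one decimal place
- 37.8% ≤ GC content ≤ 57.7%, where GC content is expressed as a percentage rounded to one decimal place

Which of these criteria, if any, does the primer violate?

Fails: GC content.

Base counts: A=3, T=2, G=7, C=5 (length 17).
length: length 17 ✓
Tm: Tm = 64.9 + 41·(12 − 16.4)/17 = 54.3°C ✓
GC content: GC 12/17 = 70.6%, outside 37.8–57.7% ✗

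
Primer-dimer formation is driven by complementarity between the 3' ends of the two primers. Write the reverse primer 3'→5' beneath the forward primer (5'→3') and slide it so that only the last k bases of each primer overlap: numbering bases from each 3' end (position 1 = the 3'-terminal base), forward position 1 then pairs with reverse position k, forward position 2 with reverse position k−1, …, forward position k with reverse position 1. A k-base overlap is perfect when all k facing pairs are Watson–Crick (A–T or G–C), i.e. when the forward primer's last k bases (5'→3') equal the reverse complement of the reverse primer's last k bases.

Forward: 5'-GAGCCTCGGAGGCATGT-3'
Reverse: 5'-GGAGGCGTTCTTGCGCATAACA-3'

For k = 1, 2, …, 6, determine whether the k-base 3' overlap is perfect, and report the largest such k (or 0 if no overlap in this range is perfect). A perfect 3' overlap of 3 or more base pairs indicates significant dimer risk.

Last 6 bases (5'→3') — forward …GCATGT, reverse …ATAACA.
Reverse complement of the reverse primer's last 6 bases: TGTTAT; its first k bases are the reverse complement of the reverse primer's last k bases, so a perfect k-base overlap needs the forward primer's last k bases to equal them.
Comparing (forward last k vs required): k=1: T vs T ✓; k=2: GT vs TG ✗; k=3: TGT vs TGT ✓; k=4: ATGT vs TGTT ✗; k=5: CATGT vs TGTTA ✗; k=6: GCATGT vs TGTTAT ✗.
Perfect overlaps at k = 1, 3; the largest is 3.

Longest perfect overlap: 3 complementary base pairs; significant dimer risk (threshold 3).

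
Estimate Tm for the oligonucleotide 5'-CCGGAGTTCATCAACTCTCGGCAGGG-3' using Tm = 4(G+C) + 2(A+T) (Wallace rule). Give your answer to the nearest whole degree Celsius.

84°C

Base counts: A=5, T=5, G=8, C=8 (length 26).
Tm = 2·(5+5) + 4·(8+8) = 2·10 + 4·16 = 20 + 64 = 84°C.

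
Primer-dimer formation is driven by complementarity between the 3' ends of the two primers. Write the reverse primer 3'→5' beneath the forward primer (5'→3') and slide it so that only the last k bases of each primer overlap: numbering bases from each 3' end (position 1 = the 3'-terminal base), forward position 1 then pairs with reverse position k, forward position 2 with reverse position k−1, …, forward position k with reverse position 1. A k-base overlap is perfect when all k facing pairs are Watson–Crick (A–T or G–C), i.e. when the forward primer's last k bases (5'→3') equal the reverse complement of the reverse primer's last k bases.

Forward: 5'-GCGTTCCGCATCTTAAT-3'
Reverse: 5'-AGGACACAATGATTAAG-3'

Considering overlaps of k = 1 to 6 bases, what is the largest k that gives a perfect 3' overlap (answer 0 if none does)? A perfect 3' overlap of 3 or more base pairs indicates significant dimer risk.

Longest perfect overlap: 6 complementary base pairs; significant dimer risk (threshold 3).

Last 6 bases (5'→3') — forward …CTTAAT, reverse …ATTAAG.
Reverse complement of the reverse primer's last 6 bases: CTTAAT; its first k bases are the reverse complement of the reverse primer's last k bases, so a perfect k-base overlap needs the forward primer's last k bases to equal them.
Comparing (forward last k vs required): k=1: T vs C ✗; k=2: AT vs CT ✗; k=3: AAT vs CTT ✗; k=4: TAAT vs CTTA ✗; k=5: TTAAT vs CTTAA ✗; k=6: CTTAAT vs CTTAAT ✓.
Only k = 6 is perfect, so the longest perfect 3' overlap is 6.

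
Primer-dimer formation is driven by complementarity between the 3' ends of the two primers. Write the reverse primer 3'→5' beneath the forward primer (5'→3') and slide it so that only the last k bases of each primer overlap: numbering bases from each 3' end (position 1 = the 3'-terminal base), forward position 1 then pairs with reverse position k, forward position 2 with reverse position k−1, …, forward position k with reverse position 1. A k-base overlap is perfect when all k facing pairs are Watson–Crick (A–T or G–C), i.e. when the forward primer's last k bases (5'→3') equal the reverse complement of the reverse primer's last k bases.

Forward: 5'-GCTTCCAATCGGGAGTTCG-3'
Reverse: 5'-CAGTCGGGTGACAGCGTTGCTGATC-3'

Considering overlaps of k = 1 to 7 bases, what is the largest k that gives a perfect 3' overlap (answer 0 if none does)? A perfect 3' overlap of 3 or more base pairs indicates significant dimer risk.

Last 7 bases (5'→3') — forward …GAGTTCG, reverse …GCTGATC.
Reverse complement of the reverse primer's last 7 bases: GATCAGC; its first k bases are the reverse complement of the reverse primer's last k bases, so a perfect k-base overlap needs the forward primer's last k bases to equal them.
Comparing (forward last k vs required): k=1: G vs G ✓; k=2: CG vs GA ✗; k=3: TCG vs GAT ✗; k=4: TTCG vs GATC ✗; k=5: GTTCG vs GATCA ✗; k=6: AGTTCG vs GATCAG ✗; k=7: GAGTTCG vs GATCAGC ✗.
Only k = 1 is perfect, so the longest perfect 3' overlap is 1.

Longest perfect overlap: 1 complementary base pair; below the dimer-risk threshold (threshold 3).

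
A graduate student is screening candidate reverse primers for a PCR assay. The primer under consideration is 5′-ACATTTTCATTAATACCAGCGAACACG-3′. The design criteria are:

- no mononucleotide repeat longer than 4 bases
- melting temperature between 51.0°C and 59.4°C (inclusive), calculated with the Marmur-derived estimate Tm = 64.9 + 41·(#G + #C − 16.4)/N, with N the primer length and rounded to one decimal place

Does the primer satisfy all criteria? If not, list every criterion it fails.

Base counts: A=10, T=7, G=3, C=7 (length 27).
homopolymer run: longest run = 4 ✓
Tm: Tm = 64.9 + 41·(10 − 16.4)/27 = 55.2°C ✓

Meets all criteria.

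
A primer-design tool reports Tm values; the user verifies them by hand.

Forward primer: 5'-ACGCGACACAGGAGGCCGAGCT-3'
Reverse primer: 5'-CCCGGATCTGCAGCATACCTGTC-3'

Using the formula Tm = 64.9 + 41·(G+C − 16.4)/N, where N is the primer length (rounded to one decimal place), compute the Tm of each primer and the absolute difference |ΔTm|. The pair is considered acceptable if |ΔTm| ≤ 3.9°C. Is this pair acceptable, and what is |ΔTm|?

|ΔTm| = 1.7°C; the pair is acceptable.

Forward: G+C = 15, N = 22 → Tm = 64.9 + 41·(15 − 16.4)/22 = 62.3°C.
Reverse: G+C = 14, N = 23 → Tm = 64.9 + 41·(14 − 16.4)/23 = 60.6°C.
|ΔTm| = |62.3 − 60.6| = 1.7°C, ≤ 3.9°C.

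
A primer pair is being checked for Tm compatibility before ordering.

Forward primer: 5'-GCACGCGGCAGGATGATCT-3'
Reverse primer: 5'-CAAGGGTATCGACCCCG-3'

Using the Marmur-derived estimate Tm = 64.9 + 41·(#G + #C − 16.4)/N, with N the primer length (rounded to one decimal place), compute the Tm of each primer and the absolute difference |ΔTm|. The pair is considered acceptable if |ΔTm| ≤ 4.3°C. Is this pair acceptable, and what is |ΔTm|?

|ΔTm| = 3.5°C; the pair is acceptable.

Forward: G+C = 12, N = 19 → Tm = 64.9 + 41·(12 − 16.4)/19 = 55.4°C.
Reverse: G+C = 11, N = 17 → Tm = 64.9 + 41·(11 − 16.4)/17 = 51.9°C.
|ΔTm| = |55.4 − 51.9| = 3.5°C, ≤ 4.3°C.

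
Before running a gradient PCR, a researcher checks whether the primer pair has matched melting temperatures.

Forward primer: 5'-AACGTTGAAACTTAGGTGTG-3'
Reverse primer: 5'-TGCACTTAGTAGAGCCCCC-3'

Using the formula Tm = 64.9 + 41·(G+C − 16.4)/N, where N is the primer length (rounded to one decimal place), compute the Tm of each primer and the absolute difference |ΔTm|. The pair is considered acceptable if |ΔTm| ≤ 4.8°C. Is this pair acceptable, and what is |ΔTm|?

|ΔTm| = 5.5°C; the pair is not acceptable.

Forward: G+C = 8, N = 20 → Tm = 64.9 + 41·(8 − 16.4)/20 = 47.7°C.
Reverse: G+C = 11, N = 19 → Tm = 64.9 + 41·(11 − 16.4)/19 = 53.2°C.
|ΔTm| = |47.7 − 53.2| = 5.5°C, > 4.8°C.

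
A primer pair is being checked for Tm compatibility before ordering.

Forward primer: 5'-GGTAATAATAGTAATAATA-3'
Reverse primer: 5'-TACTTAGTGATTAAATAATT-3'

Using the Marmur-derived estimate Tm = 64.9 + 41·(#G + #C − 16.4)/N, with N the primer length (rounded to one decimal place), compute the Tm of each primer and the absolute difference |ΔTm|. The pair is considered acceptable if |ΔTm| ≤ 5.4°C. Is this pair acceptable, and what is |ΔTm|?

|ΔTm| = 1.4°C; the pair is acceptable.

Forward: G+C = 3, N = 19 → Tm = 64.9 + 41·(3 − 16.4)/19 = 36.0°C.
Reverse: G+C = 3, N = 20 → Tm = 64.9 + 41·(3 − 16.4)/20 = 37.4°C.
|ΔTm| = |36.0 − 37.4| = 1.4°C, ≤ 5.4°C.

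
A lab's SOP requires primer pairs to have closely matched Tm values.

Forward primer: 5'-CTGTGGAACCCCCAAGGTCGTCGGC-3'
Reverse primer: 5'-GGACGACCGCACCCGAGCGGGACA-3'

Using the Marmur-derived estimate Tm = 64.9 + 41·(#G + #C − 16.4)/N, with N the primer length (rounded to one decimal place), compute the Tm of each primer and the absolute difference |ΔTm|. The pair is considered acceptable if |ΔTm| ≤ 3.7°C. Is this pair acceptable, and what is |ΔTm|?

|ΔTm| = 1.7°C; the pair is acceptable.

Forward: G+C = 17, N = 25 → Tm = 64.9 + 41·(17 − 16.4)/25 = 65.9°C.
Reverse: G+C = 18, N = 24 → Tm = 64.9 + 41·(18 − 16.4)/24 = 67.6°C.
|ΔTm| = |65.9 − 67.6| = 1.7°C, ≤ 3.7°C.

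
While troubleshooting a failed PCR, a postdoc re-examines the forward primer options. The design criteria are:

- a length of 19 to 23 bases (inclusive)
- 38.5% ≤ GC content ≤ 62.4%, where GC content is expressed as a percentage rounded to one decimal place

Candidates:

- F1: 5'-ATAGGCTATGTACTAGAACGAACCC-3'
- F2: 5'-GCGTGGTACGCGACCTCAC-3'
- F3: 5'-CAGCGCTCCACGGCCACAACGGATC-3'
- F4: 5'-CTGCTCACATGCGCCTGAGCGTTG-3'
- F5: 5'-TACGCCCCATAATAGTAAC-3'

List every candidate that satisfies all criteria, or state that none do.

F1 (25 nt, A=9 T=5 G=5 C=6): length 25, outside 19–23 ✗; GC 11/25 = 44.0% ✓ — fails.
F2 (19 nt, A=3 T=3 G=6 C=7): length 19 ✓; GC 13/19 = 68.4%, outside 38.5–62.4% ✗ — fails.
F3 (25 nt, A=6 T=2 G=6 C=11): length 25, outside 19–23 ✗; GC 17/25 = 68.0%, outside 38.5–62.4% ✗ — fails.
F4 (24 nt, A=3 T=6 G=7 C=8): length 24, outside 19–23 ✗; GC 15/24 = 62.5%, outside 38.5–62.4% ✗ — fails.
F5 (19 nt, A=7 T=4 G=2 C=6): length 19 ✓; GC 8/19 = 42.1% ✓ — passes.

F5 only.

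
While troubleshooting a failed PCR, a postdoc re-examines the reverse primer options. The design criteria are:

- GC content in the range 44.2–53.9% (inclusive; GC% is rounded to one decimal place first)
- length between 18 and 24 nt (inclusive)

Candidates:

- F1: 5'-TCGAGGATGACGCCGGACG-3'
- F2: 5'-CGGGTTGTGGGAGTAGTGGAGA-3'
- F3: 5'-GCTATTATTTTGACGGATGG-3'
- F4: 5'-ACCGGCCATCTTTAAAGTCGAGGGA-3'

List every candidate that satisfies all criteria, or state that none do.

F1 (19 nt, A=4 T=2 G=8 C=5): GC 13/19 = 68.4%, outside 44.2–53.9% ✗; length 19 ✓ — fails.
F2 (22 nt, A=4 T=5 G=12 C=1): GC 13/22 = 59.1%, outside 44.2–53.9% ✗; length 22 ✓ — fails.
F3 (20 nt, A=4 T=8 G=6 C=2): GC 8/20 = 40.0%, outside 44.2–53.9% ✗; length 20 ✓ — fails.
F4 (25 nt, A=7 T=5 G=7 C=6): GC 13/25 = 52.0% ✓; length 25, outside 18–24 ✗ — fails.

None of the candidates satisfy all criteria.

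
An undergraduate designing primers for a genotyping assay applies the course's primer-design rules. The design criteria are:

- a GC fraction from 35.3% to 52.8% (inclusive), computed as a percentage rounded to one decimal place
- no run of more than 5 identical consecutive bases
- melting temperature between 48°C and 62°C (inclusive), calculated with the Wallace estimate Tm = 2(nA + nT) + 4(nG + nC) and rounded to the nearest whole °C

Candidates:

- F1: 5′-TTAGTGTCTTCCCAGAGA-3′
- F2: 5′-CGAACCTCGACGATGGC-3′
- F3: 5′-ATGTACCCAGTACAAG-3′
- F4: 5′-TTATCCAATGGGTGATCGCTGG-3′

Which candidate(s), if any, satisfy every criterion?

F1 only.

F1 (18 nt, A=4 T=6 G=4 C=4): GC 8/18 = 44.4% ✓; longest run = 3 ✓; Tm = 2·10 + 4·8 = 52°C ✓ — passes.
F2 (17 nt, A=4 T=2 G=5 C=6): GC 11/17 = 64.7%, outside 35.3–52.8% ✗; longest run = 2 ✓; Tm = 2·6 + 4·11 = 56°C ✓ — fails.
F3 (16 nt, A=6 T=3 G=3 C=4): GC 7/16 = 43.8% ✓; longest run = 3 ✓; Tm = 2·9 + 4·7 = 46°C, outside 48–62°C ✗ — fails.
F4 (22 nt, A=4 T=7 G=7 C=4): GC 11/22 = 50.0% ✓; longest run = 3 ✓; Tm = 2·11 + 4·11 = 66°C, outside 48–62°C ✗ — fails.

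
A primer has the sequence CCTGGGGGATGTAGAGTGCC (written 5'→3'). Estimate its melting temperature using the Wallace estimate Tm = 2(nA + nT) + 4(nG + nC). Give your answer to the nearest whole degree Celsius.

66°C

Base counts: A=3, T=4, G=9, C=4 (length 20).
Tm = 2·(3+4) + 4·(9+4) = 2·7 + 4·13 = 14 + 52 = 66°C.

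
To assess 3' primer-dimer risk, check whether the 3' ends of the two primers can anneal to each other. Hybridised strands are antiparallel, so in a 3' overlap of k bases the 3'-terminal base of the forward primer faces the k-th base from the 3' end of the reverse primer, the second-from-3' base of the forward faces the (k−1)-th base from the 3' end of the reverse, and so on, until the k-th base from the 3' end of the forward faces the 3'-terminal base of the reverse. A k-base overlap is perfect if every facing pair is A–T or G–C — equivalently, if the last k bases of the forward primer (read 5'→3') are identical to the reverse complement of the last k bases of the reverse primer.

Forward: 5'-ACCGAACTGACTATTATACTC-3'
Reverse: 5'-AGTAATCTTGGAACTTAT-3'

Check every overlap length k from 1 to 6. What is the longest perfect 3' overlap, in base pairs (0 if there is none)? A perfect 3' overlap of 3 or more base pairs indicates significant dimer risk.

Last 6 bases (5'→3') — forward …ATACTC, reverse …ACTTAT.
Reverse complement of the reverse primer's last 6 bases: ATAAGT; its first k bases are the reverse complement of the reverse primer's last k bases, so a perfect k-base overlap needs the forward primer's last k bases to equal them.
Comparing (forward last k vs required): k=1: C vs A ✗; k=2: TC vs AT ✗; k=3: CTC vs ATA ✗; k=4: ACTC vs ATAA ✗; k=5: TACTC vs ATAAG ✗; k=6: ATACTC vs ATAAGT ✗.
No overlap length from 1 to 6 is perfect, so the longest perfect 3' overlap is 0.

Longest perfect overlap: 0 complementary base pairs; below the dimer-risk threshold (threshold 3).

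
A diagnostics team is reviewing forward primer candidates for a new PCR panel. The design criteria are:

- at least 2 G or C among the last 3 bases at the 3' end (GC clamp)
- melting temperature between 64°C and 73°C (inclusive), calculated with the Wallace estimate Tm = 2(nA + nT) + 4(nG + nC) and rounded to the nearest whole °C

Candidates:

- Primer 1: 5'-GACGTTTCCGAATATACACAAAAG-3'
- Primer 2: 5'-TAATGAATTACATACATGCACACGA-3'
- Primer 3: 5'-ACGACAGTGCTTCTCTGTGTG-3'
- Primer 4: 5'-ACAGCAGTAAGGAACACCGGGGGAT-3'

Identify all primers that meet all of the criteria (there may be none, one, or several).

Primer 2 and Primer 3.

Primer 1 (24 nt, A=10 T=5 G=4 C=5): 3' end AAG has 1 G/C, need ≥2 ✗; Tm = 2·15 + 4·9 = 66°C ✓ — fails.
Primer 2 (25 nt, A=11 T=6 G=3 C=5): 3' end CGA has 2 G/C ✓; Tm = 2·17 + 4·8 = 66°C ✓ — passes.
Primer 3 (21 nt, A=3 T=7 G=6 C=5): 3' end GTG has 2 G/C ✓; Tm = 2·10 + 4·11 = 64°C ✓ — passes.
Primer 4 (25 nt, A=9 T=2 G=9 C=5): 3' end GAT has 1 G/C, need ≥2 ✗; Tm = 2·11 + 4·14 = 78°C, outside 64–73°C ✗ — fails.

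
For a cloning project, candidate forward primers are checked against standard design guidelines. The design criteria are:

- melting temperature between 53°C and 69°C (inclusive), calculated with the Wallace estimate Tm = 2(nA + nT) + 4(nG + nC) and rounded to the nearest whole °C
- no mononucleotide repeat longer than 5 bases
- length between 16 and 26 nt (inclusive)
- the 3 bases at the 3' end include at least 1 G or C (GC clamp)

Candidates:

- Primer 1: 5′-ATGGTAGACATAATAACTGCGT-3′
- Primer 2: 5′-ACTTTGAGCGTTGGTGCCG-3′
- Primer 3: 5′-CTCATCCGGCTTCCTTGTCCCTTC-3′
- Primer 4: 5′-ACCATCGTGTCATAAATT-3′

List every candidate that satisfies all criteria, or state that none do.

Primer 1 and Primer 2.

Primer 1 (22 nt, A=8 T=6 G=5 C=3): Tm = 2·14 + 4·8 = 60°C ✓; longest run = 2 ✓; length 22 ✓; 3' end CGT has 2 G/C ✓ — passes.
Primer 2 (19 nt, A=2 T=6 G=7 C=4): Tm = 2·8 + 4·11 = 60°C ✓; longest run = 3 ✓; length 19 ✓; 3' end CCG has 3 G/C ✓ — passes.
Primer 3 (24 nt, A=1 T=9 G=3 C=11): Tm = 2·10 + 4·14 = 76°C, outside 53–69°C ✗; longest run = 3 ✓; length 24 ✓; 3' end TTC has 1 G/C ✓ — fails.
Primer 4 (18 nt, A=6 T=6 G=2 C=4): Tm = 2·12 + 4·6 = 48°C, outside 53–69°C ✗; longest run = 3 ✓; length 18 ✓; 3' end ATT has 0 G/C, need ≥1 ✗ — fails.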